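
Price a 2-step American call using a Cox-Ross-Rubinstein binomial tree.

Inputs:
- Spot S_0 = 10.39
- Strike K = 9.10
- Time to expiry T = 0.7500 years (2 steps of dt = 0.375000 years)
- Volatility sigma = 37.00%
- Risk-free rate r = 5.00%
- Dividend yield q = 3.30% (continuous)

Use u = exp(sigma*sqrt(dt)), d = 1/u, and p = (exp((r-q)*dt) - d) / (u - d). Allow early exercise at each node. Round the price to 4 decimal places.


dt = T/N = 0.375000
u = exp(sigma*sqrt(dt)) = 1.254300; d = 1/u = 0.797257
p = (exp((r-q)*dt) - d) / (u - d) = 0.457590
Discount per step: exp(-r*dt) = 0.981425
Stock lattice S(k, i) with i counting down-moves:
  k=0: S(0,0) = 10.3900
  k=1: S(1,0) = 13.0322; S(1,1) = 8.2835
  k=2: S(2,0) = 16.3463; S(2,1) = 10.3900; S(2,2) = 6.6041
Terminal payoffs V(N, i) = max(S_T - K, 0):
  V(2,0) = 7.246265; V(2,1) = 1.290000; V(2,2) = 0.000000
Backward induction: V(k, i) = exp(-r*dt) * [p * V(k+1, i) + (1-p) * V(k+1, i+1)]; then take max(V_cont, immediate exercise) for American.
  V(1,0) = exp(-r*dt) * [p*7.246265 + (1-p)*1.290000] = 3.940935; exercise = 3.932179; V(1,0) = max -> 3.940935
  V(1,1) = exp(-r*dt) * [p*1.290000 + (1-p)*0.000000] = 0.579326; exercise = 0.000000; V(1,1) = max -> 0.579326
  V(0,0) = exp(-r*dt) * [p*3.940935 + (1-p)*0.579326] = 2.078229; exercise = 1.290000; V(0,0) = max -> 2.078229

Answer: Price = V(0,0) = 2.0782


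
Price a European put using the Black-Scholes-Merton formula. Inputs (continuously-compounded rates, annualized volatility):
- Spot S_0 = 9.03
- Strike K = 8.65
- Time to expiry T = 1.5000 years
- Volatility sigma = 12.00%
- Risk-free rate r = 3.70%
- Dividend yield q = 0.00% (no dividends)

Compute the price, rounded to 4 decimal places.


Answer: Price = 0.1895

Derivation:
d1 = (ln(S/K) + (r - q + 0.5*sigma^2) * T) / (sigma * sqrt(T)) = 0.74364499
d2 = d1 - sigma * sqrt(T) = 0.59667561
exp(-rT) = 0.94601202; exp(-qT) = 1.00000000
P = K * exp(-rT) * N(-d2) - S_0 * exp(-qT) * N(-d1)
N(-d1) = 0.22854564; N(-d2) = 0.27536199
P = 8.6500 * 0.94601202 * 0.27536199 - 9.0300 * 1.00000000 * 0.22854564 = 0.1895


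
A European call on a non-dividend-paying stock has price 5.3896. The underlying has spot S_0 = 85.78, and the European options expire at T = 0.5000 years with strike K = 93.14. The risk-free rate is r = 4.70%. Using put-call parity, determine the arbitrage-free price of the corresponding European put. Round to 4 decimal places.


Answer: Put price = 10.5863

Derivation:
Put-call parity: C - P = S_0 * exp(-qT) - K * exp(-rT).
S_0 * exp(-qT) = 85.7800 * 1.00000000 = 85.78000000
K * exp(-rT) = 93.1400 * 0.97677397 = 90.97672800
P = C - S*exp(-qT) + K*exp(-rT)
P = 5.3896 - 85.78000000 + 90.97672800 = 10.5863


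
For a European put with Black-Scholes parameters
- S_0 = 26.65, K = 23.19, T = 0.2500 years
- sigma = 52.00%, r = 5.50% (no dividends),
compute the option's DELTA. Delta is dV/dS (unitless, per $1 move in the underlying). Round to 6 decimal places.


Answer: Delta = -0.236452

Derivation:
d1 = 0.7177615359; d2 = 0.4577615359
phi(d1) = 0.3083470501; exp(-qT) = 1.0000000000; exp(-rT) = 0.9863440995
N(-d1) = 0.2364521668
Delta = -exp(-qT) * N(-d1) = -1.0000000000 * 0.2364521668 = -0.236452


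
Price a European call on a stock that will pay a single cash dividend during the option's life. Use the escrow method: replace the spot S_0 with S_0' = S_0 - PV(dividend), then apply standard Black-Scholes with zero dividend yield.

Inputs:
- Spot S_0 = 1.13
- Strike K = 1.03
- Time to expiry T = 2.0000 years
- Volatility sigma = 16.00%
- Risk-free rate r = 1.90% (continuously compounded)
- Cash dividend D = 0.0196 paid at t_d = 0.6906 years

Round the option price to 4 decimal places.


PV(D) = D * exp(-r * t_d) = 0.0196 * 0.98696431 = 0.01934450
S_0' = S_0 - PV(D) = 1.1300 - 0.01934450 = 1.11065550
d1 = (ln(S_0'/K) + (r + sigma^2/2)*T) / (sigma*sqrt(T)) = 0.61426180
d2 = d1 - sigma*sqrt(T) = 0.38798763
exp(-rT) = 0.96271294
N(d1) = 0.73047883; N(d2) = 0.65098741
C = S_0' * N(d1) - K * exp(-rT) * N(d2) = 1.11065550 * 0.73047883 - 1.0300 * 0.96271294 * 0.65098741 = 0.1658

Answer: Price = 0.1658


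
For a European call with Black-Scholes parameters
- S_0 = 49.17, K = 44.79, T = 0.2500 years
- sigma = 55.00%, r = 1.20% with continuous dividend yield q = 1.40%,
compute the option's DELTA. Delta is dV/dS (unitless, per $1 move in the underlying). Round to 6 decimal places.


Answer: Delta = 0.680204

Derivation:
d1 = 0.4749501135; d2 = 0.1999501135
phi(d1) = 0.3563908210; exp(-qT) = 0.9965061179; exp(-rT) = 0.9970044955
N(d1) = 0.6825887345
Delta = exp(-qT) * N(d1) = 0.9965061179 * 0.6825887345 = 0.680204


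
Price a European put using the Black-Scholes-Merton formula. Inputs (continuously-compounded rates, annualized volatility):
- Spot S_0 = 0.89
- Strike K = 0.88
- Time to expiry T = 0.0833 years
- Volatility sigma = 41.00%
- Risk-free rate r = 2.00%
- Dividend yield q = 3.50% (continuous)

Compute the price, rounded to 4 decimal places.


Answer: Price = 0.0374

Derivation:
d1 = (ln(S/K) + (r - q + 0.5*sigma^2) * T) / (sigma * sqrt(T)) = 0.14409676
d2 = d1 - sigma * sqrt(T) = 0.02576362
exp(-rT) = 0.99833539; exp(-qT) = 0.99708875
P = K * exp(-rT) * N(-d2) - S_0 * exp(-qT) * N(-d1)
N(-d1) = 0.44271203; N(-d2) = 0.48972294
P = 0.8800 * 0.99833539 * 0.48972294 - 0.8900 * 0.99708875 * 0.44271203 = 0.0374


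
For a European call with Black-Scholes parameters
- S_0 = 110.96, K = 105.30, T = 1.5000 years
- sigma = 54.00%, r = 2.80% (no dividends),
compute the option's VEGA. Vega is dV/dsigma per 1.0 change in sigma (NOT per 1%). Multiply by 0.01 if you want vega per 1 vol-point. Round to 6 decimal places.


d1 = 0.4733508241; d2 = -0.1880114064
phi(d1) = 0.3566611761; exp(-qT) = 1.0000000000; exp(-rT) = 0.9588697806
Vega = S * exp(-qT) * phi(d1) * sqrt(T) = 110.9600 * 1.0000000000 * 0.3566611761 * 1.2247448714 = 48.469430

Answer: Vega = 48.469430


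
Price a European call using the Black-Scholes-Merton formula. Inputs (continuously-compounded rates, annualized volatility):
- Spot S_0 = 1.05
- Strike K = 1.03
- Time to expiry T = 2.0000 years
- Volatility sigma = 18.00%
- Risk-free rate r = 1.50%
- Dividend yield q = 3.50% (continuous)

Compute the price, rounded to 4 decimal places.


d1 = (ln(S/K) + (r - q + 0.5*sigma^2) * T) / (sigma * sqrt(T)) = 0.04569230
d2 = d1 - sigma * sqrt(T) = -0.20886614
exp(-rT) = 0.97044553; exp(-qT) = 0.93239382
C = S_0 * exp(-qT) * N(d1) - K * exp(-rT) * N(d2)
N(d1) = 0.51822225; N(d2) = 0.41727637
C = 1.0500 * 0.93239382 * 0.51822225 - 1.0300 * 0.97044553 * 0.41727637 = 0.0903

Answer: Price = 0.0903


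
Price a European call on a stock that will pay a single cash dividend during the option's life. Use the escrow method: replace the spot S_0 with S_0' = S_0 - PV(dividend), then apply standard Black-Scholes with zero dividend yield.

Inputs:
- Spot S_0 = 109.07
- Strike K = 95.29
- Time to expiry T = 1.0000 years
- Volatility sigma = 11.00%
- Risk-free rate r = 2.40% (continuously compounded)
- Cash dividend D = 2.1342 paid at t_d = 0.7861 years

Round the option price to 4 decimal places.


PV(D) = D * exp(-r * t_d) = 2.1342 * 0.98131046 = 2.09431278
S_0' = S_0 - PV(D) = 109.0700 - 2.09431278 = 106.97568722
d1 = (ln(S_0'/K) + (r + sigma^2/2)*T) / (sigma*sqrt(T)) = 1.32478830
d2 = d1 - sigma*sqrt(T) = 1.21478830
exp(-rT) = 0.97628571
N(d1) = 0.90737931; N(d2) = 0.88777658
C = S_0' * N(d1) - K * exp(-rT) * N(d2) = 106.97568722 * 0.90737931 - 95.2900 * 0.97628571 * 0.88777658 = 14.4774

Answer: Price = 14.4774


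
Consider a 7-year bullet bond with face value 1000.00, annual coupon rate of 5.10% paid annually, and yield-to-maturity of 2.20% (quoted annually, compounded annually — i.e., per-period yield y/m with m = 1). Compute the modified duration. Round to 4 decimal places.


Answer: Modified duration = 6.0153

Derivation:
Coupon per period c = face * coupon_rate / m = 51.000000
Periods per year m = 1; per-period yield y/m = 0.022000
Number of cashflows N = 7
Cashflows (t years, CF_t, discount factor 1/(1+y/m)^(m*t), PV):
  t = 1.0000: CF_t = 51.000000, DF = 0.978474, PV = 49.902153
  t = 2.0000: CF_t = 51.000000, DF = 0.957411, PV = 48.827938
  t = 3.0000: CF_t = 51.000000, DF = 0.936801, PV = 47.776847
  t = 4.0000: CF_t = 51.000000, DF = 0.916635, PV = 46.748383
  t = 5.0000: CF_t = 51.000000, DF = 0.896903, PV = 45.742058
  t = 6.0000: CF_t = 51.000000, DF = 0.877596, PV = 44.757395
  t = 7.0000: CF_t = 1051.000000, DF = 0.858704, PV = 902.498410
Price P = sum_t PV_t = 1186.253184
First compute Macaulay numerator sum_t t * PV_t:
  t * PV_t at t = 1.0000: 49.902153
  t * PV_t at t = 2.0000: 97.655876
  t * PV_t at t = 3.0000: 143.330542
  t * PV_t at t = 4.0000: 186.993532
  t * PV_t at t = 5.0000: 228.710288
  t * PV_t at t = 6.0000: 268.544370
  t * PV_t at t = 7.0000: 6317.488870
Macaulay duration D = 7292.625631 / 1186.253184 = 6.147613
Modified duration = D / (1 + y/m) = 6.147613 / (1 + 0.022000) = 6.015277


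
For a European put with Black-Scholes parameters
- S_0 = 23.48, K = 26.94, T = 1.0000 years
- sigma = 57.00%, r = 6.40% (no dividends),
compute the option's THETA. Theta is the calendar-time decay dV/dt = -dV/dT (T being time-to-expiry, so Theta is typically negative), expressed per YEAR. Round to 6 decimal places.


Answer: Theta = -1.569067

Derivation:
d1 = 0.1561172350; d2 = -0.4138827650
phi(d1) = 0.3941101545; exp(-qT) = 1.0000000000; exp(-rT) = 0.9380049995
Theta = -S*exp(-qT)*phi(d1)*sigma/(2*sqrt(T)) + r*K*exp(-rT)*N(-d2) - q*S*exp(-qT)*N(-d1)
N(-d1) = 0.4379703067; N(-d2) = 0.6605200167; sqrt(T) = 1.0000000000
Term 1 = -23.4800 * 1.0000000000 * 0.3941101545 * 0.5700 / (2 * 1.0000000000) = -2.6373063319
Term 2 = 0.0640 * 26.9400 * 0.9380049995 * 0.6605200167 = 1.0682396697
Term 3 = 0 (no dividend yield, q = 0)
Theta = -2.6373063319 + (1.0682396697) + (0.0000000000) = -1.569067


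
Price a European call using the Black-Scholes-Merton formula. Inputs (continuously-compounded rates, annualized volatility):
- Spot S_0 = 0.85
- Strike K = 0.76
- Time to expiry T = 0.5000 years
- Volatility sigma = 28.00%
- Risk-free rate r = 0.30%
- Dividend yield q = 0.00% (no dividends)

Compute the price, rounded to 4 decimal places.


d1 = (ln(S/K) + (r - q + 0.5*sigma^2) * T) / (sigma * sqrt(T)) = 0.67184193
d2 = d1 - sigma * sqrt(T) = 0.47385203
exp(-rT) = 0.99850112; exp(-qT) = 1.00000000
C = S_0 * exp(-qT) * N(d1) - K * exp(-rT) * N(d2)
N(d1) = 0.74915783; N(d2) = 0.68219729
C = 0.8500 * 1.00000000 * 0.74915783 - 0.7600 * 0.99850112 * 0.68219729 = 0.1191

Answer: Price = 0.1191


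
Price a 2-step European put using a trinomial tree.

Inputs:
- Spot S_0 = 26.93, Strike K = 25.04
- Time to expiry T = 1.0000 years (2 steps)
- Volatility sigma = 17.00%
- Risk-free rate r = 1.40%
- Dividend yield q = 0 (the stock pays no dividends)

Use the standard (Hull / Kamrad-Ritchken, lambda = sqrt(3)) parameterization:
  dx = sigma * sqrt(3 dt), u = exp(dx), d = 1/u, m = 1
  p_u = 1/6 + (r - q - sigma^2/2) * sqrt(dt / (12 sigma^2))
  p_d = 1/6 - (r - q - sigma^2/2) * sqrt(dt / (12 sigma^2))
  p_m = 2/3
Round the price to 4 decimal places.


Answer: Price = V(0,0) = 0.8981

Derivation:
dt = T/N = 0.500000; dx = sigma*sqrt(3*dt) = 0.208207
u = exp(dx) = 1.231468; d = 1/u = 0.812039
p_u = 0.166126, p_m = 0.666667, p_d = 0.167207
Discount per step: exp(-r*dt) = 0.993024
Stock lattice S(k, j) with j the centered position index:
  k=0: S(0,+0) = 26.9300
  k=1: S(1,-1) = 21.8682; S(1,+0) = 26.9300; S(1,+1) = 33.1634
  k=2: S(2,-2) = 17.7578; S(2,-1) = 21.8682; S(2,+0) = 26.9300; S(2,+1) = 33.1634; S(2,+2) = 40.8397
Terminal payoffs V(N, j) = max(K - S_T, 0):
  V(2,-2) = 7.282150; V(2,-1) = 3.171784; V(2,+0) = 0.000000; V(2,+1) = 0.000000; V(2,+2) = 0.000000
Backward induction: V(k, j) = exp(-r*dt) * [p_u * V(k+1, j+1) + p_m * V(k+1, j) + p_d * V(k+1, j-1)]
  V(1,-1) = exp(-r*dt) * [p_u*0.000000 + p_m*3.171784 + p_d*7.282150] = 3.308905
  V(1,+0) = exp(-r*dt) * [p_u*0.000000 + p_m*0.000000 + p_d*3.171784] = 0.526645
  V(1,+1) = exp(-r*dt) * [p_u*0.000000 + p_m*0.000000 + p_d*0.000000] = 0.000000
  V(0,+0) = exp(-r*dt) * [p_u*0.000000 + p_m*0.526645 + p_d*3.308905] = 0.898060


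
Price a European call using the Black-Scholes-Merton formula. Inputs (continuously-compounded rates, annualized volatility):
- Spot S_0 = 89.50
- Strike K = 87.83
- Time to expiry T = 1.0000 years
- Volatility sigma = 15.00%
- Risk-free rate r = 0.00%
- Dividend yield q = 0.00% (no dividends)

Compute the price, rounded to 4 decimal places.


Answer: Price = 6.1775

Derivation:
d1 = (ln(S/K) + (r - q + 0.5*sigma^2) * T) / (sigma * sqrt(T)) = 0.20056998
d2 = d1 - sigma * sqrt(T) = 0.05056998
exp(-rT) = 1.00000000; exp(-qT) = 1.00000000
C = S_0 * exp(-qT) * N(d1) - K * exp(-rT) * N(d2)
N(d1) = 0.57948258; N(d2) = 0.52016591
C = 89.5000 * 1.00000000 * 0.57948258 - 87.8300 * 1.00000000 * 0.52016591 = 6.1775


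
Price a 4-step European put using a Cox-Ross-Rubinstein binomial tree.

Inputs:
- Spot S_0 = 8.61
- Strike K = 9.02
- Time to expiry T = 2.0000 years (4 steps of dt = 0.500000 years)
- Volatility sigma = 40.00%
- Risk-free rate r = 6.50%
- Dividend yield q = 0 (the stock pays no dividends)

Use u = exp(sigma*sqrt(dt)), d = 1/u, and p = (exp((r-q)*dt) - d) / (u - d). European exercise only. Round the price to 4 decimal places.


Answer: Price = V(0,0) = 1.4657

Derivation:
dt = T/N = 0.500000
u = exp(sigma*sqrt(dt)) = 1.326896; d = 1/u = 0.753638
p = (exp((r-q)*dt) - d) / (u - d) = 0.487382
Discount per step: exp(-r*dt) = 0.968022
Stock lattice S(k, i) with i counting down-moves:
  k=0: S(0,0) = 8.6100
  k=1: S(1,0) = 11.4246; S(1,1) = 6.4888
  k=2: S(2,0) = 15.1592; S(2,1) = 8.6100; S(2,2) = 4.8902
  k=3: S(3,0) = 20.1147; S(3,1) = 11.4246; S(3,2) = 6.4888; S(3,3) = 3.6855
  k=4: S(4,0) = 26.6902; S(4,1) = 15.1592; S(4,2) = 8.6100; S(4,3) = 4.8902; S(4,4) = 2.7775
Terminal payoffs V(N, i) = max(K - S_T, 0):
  V(4,0) = 0.000000; V(4,1) = 0.000000; V(4,2) = 0.410000; V(4,3) = 4.129772; V(4,4) = 6.242494
Backward induction: V(k, i) = exp(-r*dt) * [p * V(k+1, i) + (1-p) * V(k+1, i+1)].
  V(3,0) = exp(-r*dt) * [p*0.000000 + (1-p)*0.000000] = 0.000000
  V(3,1) = exp(-r*dt) * [p*0.000000 + (1-p)*0.410000] = 0.203453
  V(3,2) = exp(-r*dt) * [p*0.410000 + (1-p)*4.129772] = 2.242737
  V(3,3) = exp(-r*dt) * [p*4.129772 + (1-p)*6.242494] = 5.046099
  V(2,0) = exp(-r*dt) * [p*0.000000 + (1-p)*0.203453] = 0.100958
  V(2,1) = exp(-r*dt) * [p*0.203453 + (1-p)*2.242737] = 1.208892
  V(2,2) = exp(-r*dt) * [p*2.242737 + (1-p)*5.046099] = 3.562121
  V(1,0) = exp(-r*dt) * [p*0.100958 + (1-p)*1.208892] = 0.647516
  V(1,1) = exp(-r*dt) * [p*1.208892 + (1-p)*3.562121] = 2.337968
  V(0,0) = exp(-r*dt) * [p*0.647516 + (1-p)*2.337968] = 1.465656


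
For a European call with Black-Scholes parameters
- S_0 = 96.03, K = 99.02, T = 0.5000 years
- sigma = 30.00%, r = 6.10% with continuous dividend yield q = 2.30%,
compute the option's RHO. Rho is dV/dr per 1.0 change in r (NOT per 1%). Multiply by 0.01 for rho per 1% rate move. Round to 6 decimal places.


d1 = 0.0510945589; d2 = -0.1610374755
phi(d1) = 0.3984218700; exp(-qT) = 0.9885658722; exp(-rT) = 0.9699604321
N(d2) = 0.4360319423
Rho = K*T*exp(-rT)*N(d2) = 99.0200 * 0.5000 * 0.9699604321 * 0.4360319423 = 20.939449

Answer: Rho = 20.939449


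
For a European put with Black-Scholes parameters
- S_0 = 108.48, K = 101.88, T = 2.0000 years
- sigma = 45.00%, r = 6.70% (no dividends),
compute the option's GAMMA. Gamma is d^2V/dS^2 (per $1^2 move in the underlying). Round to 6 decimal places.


d1 = 0.6273925503; d2 = -0.0090035528
phi(d1) = 0.3276696839; exp(-qT) = 1.0000000000; exp(-rT) = 0.8745900646
Gamma = exp(-qT) * phi(d1) / (S * sigma * sqrt(T)) = 1.0000000000 * 0.3276696839 / (108.4800 * 0.4500 * 1.4142135624) = 0.004746

Answer: Gamma = 0.004746


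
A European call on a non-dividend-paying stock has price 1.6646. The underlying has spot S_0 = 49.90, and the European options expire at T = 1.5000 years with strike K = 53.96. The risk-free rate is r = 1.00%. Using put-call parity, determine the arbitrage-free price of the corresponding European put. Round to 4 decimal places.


Put-call parity: C - P = S_0 * exp(-qT) - K * exp(-rT).
S_0 * exp(-qT) = 49.9000 * 1.00000000 = 49.90000000
K * exp(-rT) = 53.9600 * 0.98511194 = 53.15664026
P = C - S*exp(-qT) + K*exp(-rT)
P = 1.6646 - 49.90000000 + 53.15664026 = 4.9212

Answer: Put price = 4.9212


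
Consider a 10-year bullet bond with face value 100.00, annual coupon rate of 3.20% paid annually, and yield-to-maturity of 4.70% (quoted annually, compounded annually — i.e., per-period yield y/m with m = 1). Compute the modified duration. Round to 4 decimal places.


Coupon per period c = face * coupon_rate / m = 3.200000
Periods per year m = 1; per-period yield y/m = 0.047000
Number of cashflows N = 10
Cashflows (t years, CF_t, discount factor 1/(1+y/m)^(m*t), PV):
  t = 1.0000: CF_t = 3.200000, DF = 0.955110, PV = 3.056351
  t = 2.0000: CF_t = 3.200000, DF = 0.912235, PV = 2.919151
  t = 3.0000: CF_t = 3.200000, DF = 0.871284, PV = 2.788110
  t = 4.0000: CF_t = 3.200000, DF = 0.832172, PV = 2.662951
  t = 5.0000: CF_t = 3.200000, DF = 0.794816, PV = 2.543411
  t = 6.0000: CF_t = 3.200000, DF = 0.759137, PV = 2.429237
  t = 7.0000: CF_t = 3.200000, DF = 0.725059, PV = 2.320188
  t = 8.0000: CF_t = 3.200000, DF = 0.692511, PV = 2.216035
  t = 9.0000: CF_t = 3.200000, DF = 0.661424, PV = 2.116556
  t = 10.0000: CF_t = 103.200000, DF = 0.631732, PV = 65.194788
Price P = sum_t PV_t = 88.246780
First compute Macaulay numerator sum_t t * PV_t:
  t * PV_t at t = 1.0000: 3.056351
  t * PV_t at t = 2.0000: 5.838303
  t * PV_t at t = 3.0000: 8.364331
  t * PV_t at t = 4.0000: 10.651806
  t * PV_t at t = 5.0000: 12.717056
  t * PV_t at t = 6.0000: 14.575422
  t * PV_t at t = 7.0000: 16.241317
  t * PV_t at t = 8.0000: 17.728276
  t * PV_t at t = 9.0000: 19.049007
  t * PV_t at t = 10.0000: 651.947885
Macaulay duration D = 760.169754 / 88.246780 = 8.614136
Modified duration = D / (1 + y/m) = 8.614136 / (1 + 0.047000) = 8.227446

Answer: Modified duration = 8.2274


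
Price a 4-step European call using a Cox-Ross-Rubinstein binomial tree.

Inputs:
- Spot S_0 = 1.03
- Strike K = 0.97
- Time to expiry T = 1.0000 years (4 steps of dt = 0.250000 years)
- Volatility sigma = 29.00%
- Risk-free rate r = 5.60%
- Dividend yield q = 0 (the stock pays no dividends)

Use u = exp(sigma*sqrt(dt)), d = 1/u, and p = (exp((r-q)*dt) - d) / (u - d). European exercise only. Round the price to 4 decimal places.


dt = T/N = 0.250000
u = exp(sigma*sqrt(dt)) = 1.156040; d = 1/u = 0.865022
p = (exp((r-q)*dt) - d) / (u - d) = 0.512259
Discount per step: exp(-r*dt) = 0.986098
Stock lattice S(k, i) with i counting down-moves:
  k=0: S(0,0) = 1.0300
  k=1: S(1,0) = 1.1907; S(1,1) = 0.8910
  k=2: S(2,0) = 1.3765; S(2,1) = 1.0300; S(2,2) = 0.7707
  k=3: S(3,0) = 1.5913; S(3,1) = 1.1907; S(3,2) = 0.8910; S(3,3) = 0.6667
  k=4: S(4,0) = 1.8396; S(4,1) = 1.3765; S(4,2) = 1.0300; S(4,3) = 0.7707; S(4,4) = 0.5767
Terminal payoffs V(N, i) = max(S_T - K, 0):
  V(4,0) = 0.869620; V(4,1) = 0.406520; V(4,2) = 0.060000; V(4,3) = 0.000000; V(4,4) = 0.000000
Backward induction: V(k, i) = exp(-r*dt) * [p * V(k+1, i) + (1-p) * V(k+1, i+1)].
  V(3,0) = exp(-r*dt) * [p*0.869620 + (1-p)*0.406520] = 0.634797
  V(3,1) = exp(-r*dt) * [p*0.406520 + (1-p)*0.060000] = 0.234206
  V(3,2) = exp(-r*dt) * [p*0.060000 + (1-p)*0.000000] = 0.030308
  V(3,3) = exp(-r*dt) * [p*0.000000 + (1-p)*0.000000] = 0.000000
  V(2,0) = exp(-r*dt) * [p*0.634797 + (1-p)*0.234206] = 0.433304
  V(2,1) = exp(-r*dt) * [p*0.234206 + (1-p)*0.030308] = 0.132883
  V(2,2) = exp(-r*dt) * [p*0.030308 + (1-p)*0.000000] = 0.015310
  V(1,0) = exp(-r*dt) * [p*0.433304 + (1-p)*0.132883] = 0.282789
  V(1,1) = exp(-r*dt) * [p*0.132883 + (1-p)*0.015310] = 0.074488
  V(0,0) = exp(-r*dt) * [p*0.282789 + (1-p)*0.074488] = 0.178673

Answer: Price = V(0,0) = 0.1787


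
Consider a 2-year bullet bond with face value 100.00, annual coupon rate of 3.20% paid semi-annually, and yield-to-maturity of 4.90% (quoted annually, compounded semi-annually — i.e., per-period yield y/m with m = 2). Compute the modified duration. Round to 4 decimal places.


Coupon per period c = face * coupon_rate / m = 1.600000
Periods per year m = 2; per-period yield y/m = 0.024500
Number of cashflows N = 4
Cashflows (t years, CF_t, discount factor 1/(1+y/m)^(m*t), PV):
  t = 0.5000: CF_t = 1.600000, DF = 0.976086, PV = 1.561737
  t = 1.0000: CF_t = 1.600000, DF = 0.952744, PV = 1.524390
  t = 1.5000: CF_t = 1.600000, DF = 0.929960, PV = 1.487935
  t = 2.0000: CF_t = 101.600000, DF = 0.907721, PV = 92.224404
Price P = sum_t PV_t = 96.798467
First compute Macaulay numerator sum_t t * PV_t:
  t * PV_t at t = 0.5000: 0.780869
  t * PV_t at t = 1.0000: 1.524390
  t * PV_t at t = 1.5000: 2.231903
  t * PV_t at t = 2.0000: 184.448808
Macaulay duration D = 188.985970 / 96.798467 = 1.952365
Modified duration = D / (1 + y/m) = 1.952365 / (1 + 0.024500) = 1.905676

Answer: Modified duration = 1.9057


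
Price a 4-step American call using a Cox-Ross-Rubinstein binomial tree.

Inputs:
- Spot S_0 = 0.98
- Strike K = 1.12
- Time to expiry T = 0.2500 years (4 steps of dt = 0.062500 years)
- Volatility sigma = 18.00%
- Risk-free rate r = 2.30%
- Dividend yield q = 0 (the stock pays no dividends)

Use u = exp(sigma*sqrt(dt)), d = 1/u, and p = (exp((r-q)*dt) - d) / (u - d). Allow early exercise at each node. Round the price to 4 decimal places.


Answer: Price = V(0,0) = 0.0034

Derivation:
dt = T/N = 0.062500
u = exp(sigma*sqrt(dt)) = 1.046028; d = 1/u = 0.955997
p = (exp((r-q)*dt) - d) / (u - d) = 0.504730
Discount per step: exp(-r*dt) = 0.998564
Stock lattice S(k, i) with i counting down-moves:
  k=0: S(0,0) = 0.9800
  k=1: S(1,0) = 1.0251; S(1,1) = 0.9369
  k=2: S(2,0) = 1.0723; S(2,1) = 0.9800; S(2,2) = 0.8957
  k=3: S(3,0) = 1.1216; S(3,1) = 1.0251; S(3,2) = 0.9369; S(3,3) = 0.8562
  k=4: S(4,0) = 1.1733; S(4,1) = 1.0723; S(4,2) = 0.9800; S(4,3) = 0.8957; S(4,4) = 0.8186
Terminal payoffs V(N, i) = max(S_T - K, 0):
  V(4,0) = 0.053273; V(4,1) = 0.000000; V(4,2) = 0.000000; V(4,3) = 0.000000; V(4,4) = 0.000000
Backward induction: V(k, i) = exp(-r*dt) * [p * V(k+1, i) + (1-p) * V(k+1, i+1)]; then take max(V_cont, immediate exercise) for American.
  V(3,0) = exp(-r*dt) * [p*0.053273 + (1-p)*0.000000] = 0.026850; exercise = 0.001646; V(3,0) = max -> 0.026850
  V(3,1) = exp(-r*dt) * [p*0.000000 + (1-p)*0.000000] = 0.000000; exercise = 0.000000; V(3,1) = max -> 0.000000
  V(3,2) = exp(-r*dt) * [p*0.000000 + (1-p)*0.000000] = 0.000000; exercise = 0.000000; V(3,2) = max -> 0.000000
  V(3,3) = exp(-r*dt) * [p*0.000000 + (1-p)*0.000000] = 0.000000; exercise = 0.000000; V(3,3) = max -> 0.000000
  V(2,0) = exp(-r*dt) * [p*0.026850 + (1-p)*0.000000] = 0.013532; exercise = 0.000000; V(2,0) = max -> 0.013532
  V(2,1) = exp(-r*dt) * [p*0.000000 + (1-p)*0.000000] = 0.000000; exercise = 0.000000; V(2,1) = max -> 0.000000
  V(2,2) = exp(-r*dt) * [p*0.000000 + (1-p)*0.000000] = 0.000000; exercise = 0.000000; V(2,2) = max -> 0.000000
  V(1,0) = exp(-r*dt) * [p*0.013532 + (1-p)*0.000000] = 0.006820; exercise = 0.000000; V(1,0) = max -> 0.006820
  V(1,1) = exp(-r*dt) * [p*0.000000 + (1-p)*0.000000] = 0.000000; exercise = 0.000000; V(1,1) = max -> 0.000000
  V(0,0) = exp(-r*dt) * [p*0.006820 + (1-p)*0.000000] = 0.003438; exercise = 0.000000; V(0,0) = max -> 0.003438


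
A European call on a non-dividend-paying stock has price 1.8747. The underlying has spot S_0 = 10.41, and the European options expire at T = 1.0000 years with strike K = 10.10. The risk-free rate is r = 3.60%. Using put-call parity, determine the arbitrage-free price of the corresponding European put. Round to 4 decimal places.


Put-call parity: C - P = S_0 * exp(-qT) - K * exp(-rT).
S_0 * exp(-qT) = 10.4100 * 1.00000000 = 10.41000000
K * exp(-rT) = 10.1000 * 0.96464029 = 9.74286696
P = C - S*exp(-qT) + K*exp(-rT)
P = 1.8747 - 10.41000000 + 9.74286696 = 1.2076

Answer: Put price = 1.2076


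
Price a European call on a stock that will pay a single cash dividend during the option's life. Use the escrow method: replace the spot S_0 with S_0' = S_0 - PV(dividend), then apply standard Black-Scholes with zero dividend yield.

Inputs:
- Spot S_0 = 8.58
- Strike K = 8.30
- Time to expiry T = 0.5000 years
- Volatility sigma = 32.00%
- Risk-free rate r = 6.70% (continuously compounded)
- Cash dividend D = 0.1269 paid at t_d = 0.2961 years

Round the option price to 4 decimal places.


PV(D) = D * exp(-r * t_d) = 0.1269 * 0.98035679 = 0.12440728
S_0' = S_0 - PV(D) = 8.5800 - 0.12440728 = 8.45559272
d1 = (ln(S_0'/K) + (r + sigma^2/2)*T) / (sigma*sqrt(T)) = 0.34326750
d2 = d1 - sigma*sqrt(T) = 0.11699333
exp(-rT) = 0.96705491
N(d1) = 0.63430139; N(d2) = 0.54656733
C = S_0' * N(d1) - K * exp(-rT) * N(d2) = 8.45559272 * 0.63430139 - 8.3000 * 0.96705491 * 0.54656733 = 0.9763

Answer: Price = 0.9763


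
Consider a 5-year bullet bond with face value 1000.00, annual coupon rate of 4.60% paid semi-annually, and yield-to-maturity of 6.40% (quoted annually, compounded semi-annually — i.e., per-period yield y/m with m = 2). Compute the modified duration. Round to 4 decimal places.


Answer: Modified duration = 4.3603

Derivation:
Coupon per period c = face * coupon_rate / m = 23.000000
Periods per year m = 2; per-period yield y/m = 0.032000
Number of cashflows N = 10
Cashflows (t years, CF_t, discount factor 1/(1+y/m)^(m*t), PV):
  t = 0.5000: CF_t = 23.000000, DF = 0.968992, PV = 22.286822
  t = 1.0000: CF_t = 23.000000, DF = 0.938946, PV = 21.595757
  t = 1.5000: CF_t = 23.000000, DF = 0.909831, PV = 20.926122
  t = 2.0000: CF_t = 23.000000, DF = 0.881620, PV = 20.277250
  t = 2.5000: CF_t = 23.000000, DF = 0.854283, PV = 19.648498
  t = 3.0000: CF_t = 23.000000, DF = 0.827793, PV = 19.039242
  t = 3.5000: CF_t = 23.000000, DF = 0.802125, PV = 18.448878
  t = 4.0000: CF_t = 23.000000, DF = 0.777253, PV = 17.876820
  t = 4.5000: CF_t = 23.000000, DF = 0.753152, PV = 17.322500
  t = 5.0000: CF_t = 1023.000000, DF = 0.729799, PV = 746.583970
Price P = sum_t PV_t = 924.005857
First compute Macaulay numerator sum_t t * PV_t:
  t * PV_t at t = 0.5000: 11.143411
  t * PV_t at t = 1.0000: 21.595757
  t * PV_t at t = 1.5000: 31.389182
  t * PV_t at t = 2.0000: 40.554499
  t * PV_t at t = 2.5000: 49.121244
  t * PV_t at t = 3.0000: 57.117726
  t * PV_t at t = 3.5000: 64.571072
  t * PV_t at t = 4.0000: 71.507278
  t * PV_t at t = 4.5000: 77.951248
  t * PV_t at t = 5.0000: 3732.919849
Macaulay duration D = 4157.871268 / 924.005857 = 4.499832
Modified duration = D / (1 + y/m) = 4.499832 / (1 + 0.032000) = 4.360302


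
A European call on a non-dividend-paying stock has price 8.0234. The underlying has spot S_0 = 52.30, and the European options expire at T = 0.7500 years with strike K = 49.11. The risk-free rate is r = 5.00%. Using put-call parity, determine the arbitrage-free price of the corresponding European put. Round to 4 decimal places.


Answer: Put price = 3.0259

Derivation:
Put-call parity: C - P = S_0 * exp(-qT) - K * exp(-rT).
S_0 * exp(-qT) = 52.3000 * 1.00000000 = 52.30000000
K * exp(-rT) = 49.1100 * 0.96319442 = 47.30247785
P = C - S*exp(-qT) + K*exp(-rT)
P = 8.0234 - 52.30000000 + 47.30247785 = 3.0259


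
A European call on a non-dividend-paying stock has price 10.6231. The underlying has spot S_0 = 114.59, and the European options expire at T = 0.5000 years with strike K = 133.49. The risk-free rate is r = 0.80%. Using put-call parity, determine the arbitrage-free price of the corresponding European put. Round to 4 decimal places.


Answer: Put price = 28.9902

Derivation:
Put-call parity: C - P = S_0 * exp(-qT) - K * exp(-rT).
S_0 * exp(-qT) = 114.5900 * 1.00000000 = 114.59000000
K * exp(-rT) = 133.4900 * 0.99600799 = 132.95710650
P = C - S*exp(-qT) + K*exp(-rT)
P = 10.6231 - 114.59000000 + 132.95710650 = 28.9902


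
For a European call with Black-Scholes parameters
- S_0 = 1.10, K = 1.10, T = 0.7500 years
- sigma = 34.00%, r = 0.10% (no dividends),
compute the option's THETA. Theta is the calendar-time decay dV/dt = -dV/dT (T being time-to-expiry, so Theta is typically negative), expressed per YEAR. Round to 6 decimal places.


Answer: Theta = -0.085669

Derivation:
d1 = 0.1497714522; d2 = -0.1446771851
phi(d1) = 0.3944928444; exp(-qT) = 1.0000000000; exp(-rT) = 0.9992502812
Theta = -S*exp(-qT)*phi(d1)*sigma/(2*sqrt(T)) - r*K*exp(-rT)*N(d2) + q*S*exp(-qT)*N(d1)
N(d1) = 0.5595275334; N(d2) = 0.4424828766; sqrt(T) = 0.8660254038
Term 1 = -1.1000 * 1.0000000000 * 0.3944928444 * 0.3400 / (2 * 0.8660254038) = -0.0851824457
Term 2 = -0.0010 * 1.1000 * 0.9992502812 * 0.4424828766 = -0.0004863663
Term 3 = 0 (no dividend yield, q = 0)
Theta = -0.0851824457 + (-0.0004863663) + (0.0000000000) = -0.085669


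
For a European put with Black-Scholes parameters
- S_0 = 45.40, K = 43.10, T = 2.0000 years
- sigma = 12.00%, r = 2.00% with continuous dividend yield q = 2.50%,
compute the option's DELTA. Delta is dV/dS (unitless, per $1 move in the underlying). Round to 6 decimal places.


d1 = 0.3322760051; d2 = 0.1625703776
phi(d1) = 0.3775160461; exp(-qT) = 0.9512294245; exp(-rT) = 0.9607894392
N(-d1) = 0.3698404284
Delta = -exp(-qT) * N(-d1) = -0.9512294245 * 0.3698404284 = -0.351803

Answer: Delta = -0.351803


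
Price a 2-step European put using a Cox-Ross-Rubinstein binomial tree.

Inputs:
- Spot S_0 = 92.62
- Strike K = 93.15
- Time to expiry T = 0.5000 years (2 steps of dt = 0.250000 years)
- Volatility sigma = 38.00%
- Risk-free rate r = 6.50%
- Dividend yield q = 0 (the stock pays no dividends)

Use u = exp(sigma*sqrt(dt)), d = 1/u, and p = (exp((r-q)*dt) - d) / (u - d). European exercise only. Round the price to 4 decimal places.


dt = T/N = 0.250000
u = exp(sigma*sqrt(dt)) = 1.209250; d = 1/u = 0.826959
p = (exp((r-q)*dt) - d) / (u - d) = 0.495497
Discount per step: exp(-r*dt) = 0.983881
Stock lattice S(k, i) with i counting down-moves:
  k=0: S(0,0) = 92.6200
  k=1: S(1,0) = 112.0007; S(1,1) = 76.5930
  k=2: S(2,0) = 135.4368; S(2,1) = 92.6200; S(2,2) = 63.3392
Terminal payoffs V(N, i) = max(K - S_T, 0):
  V(2,0) = 0.000000; V(2,1) = 0.530000; V(2,2) = 29.810756
Backward induction: V(k, i) = exp(-r*dt) * [p * V(k+1, i) + (1-p) * V(k+1, i+1)].
  V(1,0) = exp(-r*dt) * [p*0.000000 + (1-p)*0.530000] = 0.263077
  V(1,1) = exp(-r*dt) * [p*0.530000 + (1-p)*29.810756] = 15.055590
  V(0,0) = exp(-r*dt) * [p*0.263077 + (1-p)*15.055590] = 7.601418

Answer: Price = V(0,0) = 7.6014


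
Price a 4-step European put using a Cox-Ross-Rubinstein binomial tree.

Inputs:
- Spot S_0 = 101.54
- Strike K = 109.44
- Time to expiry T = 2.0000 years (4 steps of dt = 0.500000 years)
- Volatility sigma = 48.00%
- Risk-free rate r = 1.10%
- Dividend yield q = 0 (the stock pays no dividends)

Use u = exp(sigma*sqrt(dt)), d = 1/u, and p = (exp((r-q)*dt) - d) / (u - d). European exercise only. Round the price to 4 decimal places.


Answer: Price = V(0,0) = 30.1154

Derivation:
dt = T/N = 0.500000
u = exp(sigma*sqrt(dt)) = 1.404121; d = 1/u = 0.712189
p = (exp((r-q)*dt) - d) / (u - d) = 0.423923
Discount per step: exp(-r*dt) = 0.994515
Stock lattice S(k, i) with i counting down-moves:
  k=0: S(0,0) = 101.5400
  k=1: S(1,0) = 142.5744; S(1,1) = 72.3157
  k=2: S(2,0) = 200.1917; S(2,1) = 101.5400; S(2,2) = 51.5025
  k=3: S(3,0) = 281.0933; S(3,1) = 142.5744; S(3,2) = 72.3157; S(3,3) = 36.6795
  k=4: S(4,0) = 394.6889; S(4,1) = 200.1917; S(4,2) = 101.5400; S(4,3) = 51.5025; S(4,4) = 26.1228
Terminal payoffs V(N, i) = max(K - S_T, 0):
  V(4,0) = 0.000000; V(4,1) = 0.000000; V(4,2) = 7.900000; V(4,3) = 57.937503; V(4,4) = 83.317218
Backward induction: V(k, i) = exp(-r*dt) * [p * V(k+1, i) + (1-p) * V(k+1, i+1)].
  V(3,0) = exp(-r*dt) * [p*0.000000 + (1-p)*0.000000] = 0.000000
  V(3,1) = exp(-r*dt) * [p*0.000000 + (1-p)*7.900000] = 4.526045
  V(3,2) = exp(-r*dt) * [p*7.900000 + (1-p)*57.937503] = 36.524011
  V(3,3) = exp(-r*dt) * [p*57.937503 + (1-p)*83.317218] = 72.160195
  V(2,0) = exp(-r*dt) * [p*0.000000 + (1-p)*4.526045] = 2.593049
  V(2,1) = exp(-r*dt) * [p*4.526045 + (1-p)*36.524011] = 22.833402
  V(2,2) = exp(-r*dt) * [p*36.524011 + (1-p)*72.160195] = 56.740260
  V(1,0) = exp(-r*dt) * [p*2.593049 + (1-p)*22.833402] = 14.174871
  V(1,1) = exp(-r*dt) * [p*22.833402 + (1-p)*56.740260] = 42.133982
  V(0,0) = exp(-r*dt) * [p*14.174871 + (1-p)*42.133982] = 30.115376


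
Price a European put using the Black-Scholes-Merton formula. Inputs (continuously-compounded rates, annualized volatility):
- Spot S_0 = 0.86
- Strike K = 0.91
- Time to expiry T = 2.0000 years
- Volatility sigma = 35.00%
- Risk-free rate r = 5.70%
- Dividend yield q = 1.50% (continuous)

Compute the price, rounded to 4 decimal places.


d1 = (ln(S/K) + (r - q + 0.5*sigma^2) * T) / (sigma * sqrt(T)) = 0.30302109
d2 = d1 - sigma * sqrt(T) = -0.19195365
exp(-rT) = 0.89225796; exp(-qT) = 0.97044553
P = K * exp(-rT) * N(-d2) - S_0 * exp(-qT) * N(-d1)
N(-d1) = 0.38093689; N(-d2) = 0.57611074
P = 0.9100 * 0.89225796 * 0.57611074 - 0.8600 * 0.97044553 * 0.38093689 = 0.1499

Answer: Price = 0.1499


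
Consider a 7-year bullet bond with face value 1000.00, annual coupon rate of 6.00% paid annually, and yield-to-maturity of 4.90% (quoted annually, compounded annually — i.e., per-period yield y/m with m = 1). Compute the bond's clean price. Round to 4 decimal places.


Answer: Price = 1063.8814

Derivation:
Coupon per period c = face * coupon_rate / m = 60.000000
Periods per year m = 1; per-period yield y/m = 0.049000
Number of cashflows N = 7
Cashflows (t years, CF_t, discount factor 1/(1+y/m)^(m*t), PV):
  t = 1.0000: CF_t = 60.000000, DF = 0.953289, PV = 57.197331
  t = 2.0000: CF_t = 60.000000, DF = 0.908760, PV = 54.525577
  t = 3.0000: CF_t = 60.000000, DF = 0.866310, PV = 51.978625
  t = 4.0000: CF_t = 60.000000, DF = 0.825844, PV = 49.550643
  t = 5.0000: CF_t = 60.000000, DF = 0.787268, PV = 47.236076
  t = 6.0000: CF_t = 60.000000, DF = 0.750494, PV = 45.029624
  t = 7.0000: CF_t = 1060.000000, DF = 0.715437, PV = 758.363545
Price P = sum_t PV_t = 1063.881421


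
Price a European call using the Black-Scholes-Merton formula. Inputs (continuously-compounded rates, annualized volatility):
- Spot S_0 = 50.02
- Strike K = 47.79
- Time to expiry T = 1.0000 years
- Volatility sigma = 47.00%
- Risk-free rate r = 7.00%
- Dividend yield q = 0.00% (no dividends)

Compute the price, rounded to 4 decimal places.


Answer: Price = 11.7757

Derivation:
d1 = (ln(S/K) + (r - q + 0.5*sigma^2) * T) / (sigma * sqrt(T)) = 0.48097130
d2 = d1 - sigma * sqrt(T) = 0.01097130
exp(-rT) = 0.93239382; exp(-qT) = 1.00000000
C = S_0 * exp(-qT) * N(d1) - K * exp(-rT) * N(d2)
N(d1) = 0.68473155; N(d2) = 0.50437683
C = 50.0200 * 1.00000000 * 0.68473155 - 47.7900 * 0.93239382 * 0.50437683 = 11.7757


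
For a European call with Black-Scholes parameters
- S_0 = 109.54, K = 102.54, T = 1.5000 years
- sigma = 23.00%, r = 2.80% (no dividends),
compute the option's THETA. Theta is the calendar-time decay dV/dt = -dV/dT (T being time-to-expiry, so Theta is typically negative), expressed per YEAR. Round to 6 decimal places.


Answer: Theta = -5.216698

Derivation:
d1 = 0.5243747403; d2 = 0.2426834199
phi(d1) = 0.3476973132; exp(-qT) = 1.0000000000; exp(-rT) = 0.9588697806
Theta = -S*exp(-qT)*phi(d1)*sigma/(2*sqrt(T)) - r*K*exp(-rT)*N(d2) + q*S*exp(-qT)*N(d1)
N(d1) = 0.6999910391; N(d2) = 0.5958746737; sqrt(T) = 1.2247448714
Term 1 = -109.5400 * 1.0000000000 * 0.3476973132 * 0.2300 / (2 * 1.2247448714) = -3.5762369179
Term 2 = -0.0280 * 102.5400 * 0.9588697806 * 0.5958746737 = -1.6404609748
Term 3 = 0 (no dividend yield, q = 0)
Theta = -3.5762369179 + (-1.6404609748) + (0.0000000000) = -5.216698


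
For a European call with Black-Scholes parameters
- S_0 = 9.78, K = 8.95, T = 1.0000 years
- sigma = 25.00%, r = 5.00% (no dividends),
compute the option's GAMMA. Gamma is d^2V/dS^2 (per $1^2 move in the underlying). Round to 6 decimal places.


d1 = 0.6797438070; d2 = 0.4297438070
phi(d1) = 0.3166480562; exp(-qT) = 1.0000000000; exp(-rT) = 0.9512294245
Gamma = exp(-qT) * phi(d1) / (S * sigma * sqrt(T)) = 1.0000000000 * 0.3166480562 / (9.7800 * 0.2500 * 1.0000000000) = 0.129508

Answer: Gamma = 0.129508


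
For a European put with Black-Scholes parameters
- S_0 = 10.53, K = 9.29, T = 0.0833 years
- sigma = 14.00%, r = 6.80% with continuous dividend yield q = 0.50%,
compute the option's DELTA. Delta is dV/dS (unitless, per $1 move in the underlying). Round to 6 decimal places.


Answer: Delta = -0.000575

Derivation:
d1 = 3.2508191553; d2 = 3.2104127201
phi(d1) = 0.0020236527; exp(-qT) = 0.9995835867; exp(-rT) = 0.9943516125
N(-d1) = 0.0005753651
Delta = -exp(-qT) * N(-d1) = -0.9995835867 * 0.0005753651 = -0.000575


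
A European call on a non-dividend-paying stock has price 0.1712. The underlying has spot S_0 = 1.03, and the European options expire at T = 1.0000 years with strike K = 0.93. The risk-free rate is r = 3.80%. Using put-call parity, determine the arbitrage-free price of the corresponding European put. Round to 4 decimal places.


Answer: Put price = 0.0365

Derivation:
Put-call parity: C - P = S_0 * exp(-qT) - K * exp(-rT).
S_0 * exp(-qT) = 1.0300 * 1.00000000 = 1.03000000
K * exp(-rT) = 0.9300 * 0.96271294 = 0.89532304
P = C - S*exp(-qT) + K*exp(-rT)
P = 0.1712 - 1.03000000 + 0.89532304 = 0.0365


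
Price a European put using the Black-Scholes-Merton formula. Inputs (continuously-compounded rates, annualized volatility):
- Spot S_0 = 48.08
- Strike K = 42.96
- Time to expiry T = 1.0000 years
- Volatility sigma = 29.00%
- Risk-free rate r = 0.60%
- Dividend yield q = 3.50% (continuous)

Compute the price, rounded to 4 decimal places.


Answer: Price = 3.4865

Derivation:
d1 = (ln(S/K) + (r - q + 0.5*sigma^2) * T) / (sigma * sqrt(T)) = 0.43326497
d2 = d1 - sigma * sqrt(T) = 0.14326497
exp(-rT) = 0.99401796; exp(-qT) = 0.96560542
P = K * exp(-rT) * N(-d2) - S_0 * exp(-qT) * N(-d1)
N(-d1) = 0.33241114; N(-d2) = 0.44304046
P = 42.9600 * 0.99401796 * 0.44304046 - 48.0800 * 0.96560542 * 0.33241114 = 3.4865


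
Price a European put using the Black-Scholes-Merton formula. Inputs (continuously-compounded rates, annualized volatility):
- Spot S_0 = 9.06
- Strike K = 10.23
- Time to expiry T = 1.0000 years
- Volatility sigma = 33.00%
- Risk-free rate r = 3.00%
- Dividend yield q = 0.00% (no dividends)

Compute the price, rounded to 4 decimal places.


Answer: Price = 1.7251

Derivation:
d1 = (ln(S/K) + (r - q + 0.5*sigma^2) * T) / (sigma * sqrt(T)) = -0.11213776
d2 = d1 - sigma * sqrt(T) = -0.44213776
exp(-rT) = 0.97044553; exp(-qT) = 1.00000000
P = K * exp(-rT) * N(-d2) - S_0 * exp(-qT) * N(-d1)
N(-d1) = 0.54464291; N(-d2) = 0.67080524
P = 10.2300 * 0.97044553 * 0.67080524 - 9.0600 * 1.00000000 * 0.54464291 = 1.7251


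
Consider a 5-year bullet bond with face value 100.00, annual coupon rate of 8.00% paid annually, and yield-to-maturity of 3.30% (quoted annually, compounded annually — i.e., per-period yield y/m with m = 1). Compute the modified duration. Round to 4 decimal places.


Answer: Modified duration = 4.2418

Derivation:
Coupon per period c = face * coupon_rate / m = 8.000000
Periods per year m = 1; per-period yield y/m = 0.033000
Number of cashflows N = 5
Cashflows (t years, CF_t, discount factor 1/(1+y/m)^(m*t), PV):
  t = 1.0000: CF_t = 8.000000, DF = 0.968054, PV = 7.744434
  t = 2.0000: CF_t = 8.000000, DF = 0.937129, PV = 7.497032
  t = 3.0000: CF_t = 8.000000, DF = 0.907192, PV = 7.257533
  t = 4.0000: CF_t = 8.000000, DF = 0.878211, PV = 7.025685
  t = 5.0000: CF_t = 108.000000, DF = 0.850156, PV = 91.816799
Price P = sum_t PV_t = 121.341483
First compute Macaulay numerator sum_t t * PV_t:
  t * PV_t at t = 1.0000: 7.744434
  t * PV_t at t = 2.0000: 14.994063
  t * PV_t at t = 3.0000: 21.772599
  t * PV_t at t = 4.0000: 28.102742
  t * PV_t at t = 5.0000: 459.083995
Macaulay duration D = 531.697833 / 121.341483 = 4.381831
Modified duration = D / (1 + y/m) = 4.381831 / (1 + 0.033000) = 4.241850


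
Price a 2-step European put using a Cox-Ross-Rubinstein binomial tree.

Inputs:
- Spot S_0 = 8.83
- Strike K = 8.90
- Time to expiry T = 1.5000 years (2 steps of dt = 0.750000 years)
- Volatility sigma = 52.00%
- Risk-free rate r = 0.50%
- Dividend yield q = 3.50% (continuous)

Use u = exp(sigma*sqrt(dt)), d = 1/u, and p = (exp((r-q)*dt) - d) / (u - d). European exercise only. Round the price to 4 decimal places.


dt = T/N = 0.750000
u = exp(sigma*sqrt(dt)) = 1.568835; d = 1/u = 0.637416
p = (exp((r-q)*dt) - d) / (u - d) = 0.365395
Discount per step: exp(-r*dt) = 0.996257
Stock lattice S(k, i) with i counting down-moves:
  k=0: S(0,0) = 8.8300
  k=1: S(1,0) = 13.8528; S(1,1) = 5.6284
  k=2: S(2,0) = 21.7328; S(2,1) = 8.8300; S(2,2) = 3.5876
Terminal payoffs V(N, i) = max(K - S_T, 0):
  V(2,0) = 0.000000; V(2,1) = 0.070000; V(2,2) = 5.312382
Backward induction: V(k, i) = exp(-r*dt) * [p * V(k+1, i) + (1-p) * V(k+1, i+1)].
  V(1,0) = exp(-r*dt) * [p*0.000000 + (1-p)*0.070000] = 0.044256
  V(1,1) = exp(-r*dt) * [p*0.070000 + (1-p)*5.312382] = 3.384129
  V(0,0) = exp(-r*dt) * [p*0.044256 + (1-p)*3.384129] = 2.155659

Answer: Price = V(0,0) = 2.1557
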